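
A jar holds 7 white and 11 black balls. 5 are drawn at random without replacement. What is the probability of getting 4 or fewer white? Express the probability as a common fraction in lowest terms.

There are C(18,5) = 8568 ways to choose the 5.
The complement is exactly 5 white: C(7,5)·C(11,0) = 21.
Probability = 1 − 21/8568 = 8547/8568 = 407/408.

407/408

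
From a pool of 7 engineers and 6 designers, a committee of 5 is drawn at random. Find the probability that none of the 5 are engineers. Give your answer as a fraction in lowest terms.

2/429

There are C(13,5) = 1287 possible selections.
Selections with no engineers (all designers): C(6,5) = 6.
Probability = 6/1287 = 2/429.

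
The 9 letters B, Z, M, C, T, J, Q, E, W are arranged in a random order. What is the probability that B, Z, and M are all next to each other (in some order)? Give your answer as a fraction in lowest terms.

There are 9! = 362880 arrangements.
Treat the three as one block: 7! placements × 3! orders within the block = 5040·6 = 30240.
Probability = 30240/362880 = 1/12.

1/12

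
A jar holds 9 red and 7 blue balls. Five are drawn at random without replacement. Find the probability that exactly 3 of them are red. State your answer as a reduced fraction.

The sample space is all 5-subsets of the 16: C(16,5) = 4368.
Selections with exactly 3 red: choose 3 of the 9 red and 2 of the 7 blue, C(9,3)·C(7,2) = 84·21 = 1764.
Probability = 1764/4368 = 21/52.

21/52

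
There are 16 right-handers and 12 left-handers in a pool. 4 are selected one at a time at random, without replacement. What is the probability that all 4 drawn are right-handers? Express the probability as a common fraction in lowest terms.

Multiply the conditional probabilities at each draw: 16/28 · 15/27 · 14/26 · 13/25 = 43680/491400 = 4/45.

4/45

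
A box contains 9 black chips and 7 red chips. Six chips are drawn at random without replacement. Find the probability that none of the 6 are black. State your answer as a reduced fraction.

There are C(16,6) = 8008 possible selections.
Selections with no black (all red): C(7,6) = 7.
Probability = 7/8008 = 1/1144.

1/1144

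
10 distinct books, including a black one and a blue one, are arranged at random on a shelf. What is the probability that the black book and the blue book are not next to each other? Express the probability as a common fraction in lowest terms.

There are 10! = 3628800 arrangements.
Arrangements with the black book and the blue book adjacent: 2·9! = 725760.
So not adjacent: 3628800 − 725760 = 2903040, probability 2903040/3628800 = 4/5.

4/5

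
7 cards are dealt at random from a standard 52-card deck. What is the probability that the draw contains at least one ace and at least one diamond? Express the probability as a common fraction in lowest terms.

53122231/133784560

There are C(52,7) = 133784560 possible draws.
By inclusion-exclusion on the complements, draws missing all aces or all diamonds: C(48,7) + C(39,7) − C(36,7) = 73629072 + 15380937 − 8347680 = 80662329.
So draws with at least one of each: 133784560 − 80662329 = 53122231, probability 53122231/133784560.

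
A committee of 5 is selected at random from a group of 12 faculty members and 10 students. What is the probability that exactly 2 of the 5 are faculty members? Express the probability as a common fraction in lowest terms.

Total number of selections: C(22,5) = 26334.
Selections with exactly 2 faculty members: choose 2 of the 12 faculty members and 3 of the 10 students, C(12,2)·C(10,3) = 66·120 = 7920.
Probability = 7920/26334 = 40/133.

40/133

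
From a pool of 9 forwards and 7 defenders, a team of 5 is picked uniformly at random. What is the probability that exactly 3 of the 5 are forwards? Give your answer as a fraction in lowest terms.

There are C(16,5) = 4368 ways to choose 5 from 16.
Selections with exactly 3 forwards: choose 3 of the 9 forwards and 2 of the 7 defenders, C(9,3)·C(7,2) = 84·21 = 1764.
Probability = 1764/4368 = 21/52.

21/52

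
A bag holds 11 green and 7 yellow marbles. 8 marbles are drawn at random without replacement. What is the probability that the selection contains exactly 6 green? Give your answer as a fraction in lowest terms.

49/221

There are C(18,8) = 43758 ways to choose 8 from 18.
Selections with exactly 6 green: choose 6 of the 11 green and 2 of the 7 yellow, C(11,6)·C(7,2) = 462·21 = 9702.
Probability = 9702/43758 = 49/221.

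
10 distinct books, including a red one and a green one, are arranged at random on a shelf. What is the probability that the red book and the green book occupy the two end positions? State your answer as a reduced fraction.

1/45

There are 10! = 3628800 arrangements.
Place the red book and the green book at the ends in 2 ways, arrange the remaining 8 in 8! = 40320 ways: 2·40320 = 80640.
Probability = 80640/3628800 = 1/45.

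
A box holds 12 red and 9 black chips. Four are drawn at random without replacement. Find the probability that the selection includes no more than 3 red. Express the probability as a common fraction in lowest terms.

122/133

Total selections: C(21,4) = 5985.
The complement is exactly 4 red: C(12,4)·C(9,0) = 495.
Probability = 1 − 495/5985 = 5490/5985 = 122/133.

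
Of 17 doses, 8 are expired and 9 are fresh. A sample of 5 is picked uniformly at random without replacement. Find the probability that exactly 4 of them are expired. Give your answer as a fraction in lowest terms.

The sample space is all 5-subsets of the 17: C(17,5) = 6188.
Selections with exactly 4 expired: choose 4 of the 8 expired and 1 of the 9 fresh, C(8,4)·C(9,1) = 70·9 = 630.
Probability = 630/6188 = 45/442.

45/442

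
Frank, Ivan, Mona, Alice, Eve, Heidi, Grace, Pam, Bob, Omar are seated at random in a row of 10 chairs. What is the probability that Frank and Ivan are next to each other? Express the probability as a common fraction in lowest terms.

1/5

There are 10! = 3628800 arrangements.
Treat Frank and Ivan as a block: 9! arrangements of the blocks × 2 orders within the block = 2·362880 = 725760.
Probability = 725760/3628800 = 1/5.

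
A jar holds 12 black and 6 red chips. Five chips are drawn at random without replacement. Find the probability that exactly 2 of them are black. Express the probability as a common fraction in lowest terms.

The sample space is all 5-subsets of the 18: C(18,5) = 8568.
Selections with exactly 2 black: choose 2 of the 12 black and 3 of the 6 red, C(12,2)·C(6,3) = 66·20 = 1320.
Probability = 1320/8568 = 55/357.

55/357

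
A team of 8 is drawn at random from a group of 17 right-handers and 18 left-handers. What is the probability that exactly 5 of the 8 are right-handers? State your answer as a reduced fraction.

The sample space is all 8-subsets of the 35: C(35,8) = 23535820.
Selections with exactly 5 right-handers: choose 5 of the 17 right-handers and 3 of the 18 left-handers, C(17,5)·C(18,3) = 6188·816 = 5049408.
Probability = 5049408/23535820 = 10608/49445.

10608/49445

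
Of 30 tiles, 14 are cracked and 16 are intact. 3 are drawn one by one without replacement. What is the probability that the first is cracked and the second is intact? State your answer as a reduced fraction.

Multiply the conditional probabilities at each draw: 14/30 · 16/29 = 224/870 = 112/435.

112/435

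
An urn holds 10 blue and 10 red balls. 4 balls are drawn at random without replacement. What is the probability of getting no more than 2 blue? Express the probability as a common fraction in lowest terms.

229/323

Total selections: C(20,4) = 4845.
Count the complement (more than 2 blue): C(10,3)·C(10,1) + C(10,4)·C(10,0) = 1200 + 210 = 1410.
Probability = 1 − 1410/4845 = 3435/4845 = 229/323.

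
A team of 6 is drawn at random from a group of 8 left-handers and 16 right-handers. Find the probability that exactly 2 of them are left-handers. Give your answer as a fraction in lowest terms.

Total number of selections: C(24,6) = 134596.
Selections with exactly 2 left-handers: choose 2 of the 8 left-handers and 4 of the 16 right-handers, C(8,2)·C(16,4) = 28·1820 = 50960.
Probability = 50960/134596 = 1820/4807.

1820/4807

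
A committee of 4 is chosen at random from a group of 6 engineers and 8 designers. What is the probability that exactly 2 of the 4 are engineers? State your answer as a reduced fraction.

There are C(14,4) = 1001 ways to choose 4 from 14.
Selections with exactly 2 engineers: choose 2 of the 6 engineers and 2 of the 8 designers, C(6,2)·C(8,2) = 15·28 = 420.
Probability = 420/1001 = 60/143.

60/143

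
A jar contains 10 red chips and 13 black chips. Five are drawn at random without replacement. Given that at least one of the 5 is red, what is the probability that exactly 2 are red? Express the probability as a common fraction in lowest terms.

Work in counts. Selections with at least one red: C(23,5) − C(13,5) = 33649 − 1287 = 32362.
Of those, selections where exactly 2 are red: C(10,2)·C(13,3) = 45·286 = 12870.
Conditional probability = 12870/32362 = 585/1471.

585/1471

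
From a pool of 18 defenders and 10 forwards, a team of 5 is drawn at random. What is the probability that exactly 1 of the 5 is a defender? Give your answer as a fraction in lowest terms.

The sample space is all 5-subsets of the 28: C(28,5) = 98280.
Selections with exactly 1 defender: choose 1 of the 18 defenders and 4 of the 10 forwards, C(18,1)·C(10,4) = 18·210 = 3780.
Probability = 3780/98280 = 1/26.

1/26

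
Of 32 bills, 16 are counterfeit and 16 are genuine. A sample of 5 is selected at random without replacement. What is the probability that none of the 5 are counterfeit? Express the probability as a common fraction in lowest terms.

39/1798

There are C(32,5) = 201376 possible selections.
Selections with no counterfeit (all genuine): C(16,5) = 4368.
Probability = 4368/201376 = 39/1798.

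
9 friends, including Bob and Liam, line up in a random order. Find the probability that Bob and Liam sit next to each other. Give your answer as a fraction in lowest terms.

2/9

There are 9! = 362880 arrangements.
Treat Bob and Liam as a block: 8! arrangements of the blocks × 2 orders within the block = 2·40320 = 80640.
Probability = 80640/362880 = 2/9.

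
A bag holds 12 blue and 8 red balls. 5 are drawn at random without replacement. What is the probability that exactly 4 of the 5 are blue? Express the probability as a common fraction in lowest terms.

The sample space is all 5-subsets of the 20: C(20,5) = 15504.
Selections with exactly 4 blue: choose 4 of the 12 blue and 1 of the 8 red, C(12,4)·C(8,1) = 495·8 = 3960.
Probability = 3960/15504 = 165/646.

165/646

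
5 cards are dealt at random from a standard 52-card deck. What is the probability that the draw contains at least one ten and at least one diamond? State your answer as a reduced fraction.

There are C(52,5) = 2598960 possible draws.
By inclusion-exclusion on the complements, draws missing all tens or all diamonds: C(48,5) + C(39,5) − C(36,5) = 1712304 + 575757 − 376992 = 1911069.
So draws with at least one of each: 2598960 − 1911069 = 687891, probability 687891/2598960 = 229297/866320.

229297/866320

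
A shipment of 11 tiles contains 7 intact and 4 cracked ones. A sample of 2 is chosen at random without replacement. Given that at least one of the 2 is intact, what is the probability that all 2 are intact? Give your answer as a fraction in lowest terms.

3/7

Work in counts. Selections with at least one intact: C(11,2) − C(4,2) = 55 − 6 = 49.
Of those, selections where all 2 are intact: C(7,2) = 21.
Conditional probability = 21/49 = 3/7.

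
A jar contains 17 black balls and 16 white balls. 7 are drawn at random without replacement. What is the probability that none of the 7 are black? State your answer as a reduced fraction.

65/24273

There are C(33,7) = 4272048 possible selections.
Selections with no black (all white): C(16,7) = 11440.
Probability = 11440/4272048 = 65/24273.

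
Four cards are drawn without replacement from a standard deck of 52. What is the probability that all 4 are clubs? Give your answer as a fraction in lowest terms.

There are C(52,4) = 270725 possible 4-card hands.
Hands that are all clubs: C(13,4) = 715.
Probability = 715/270725 = 11/4165.

11/4165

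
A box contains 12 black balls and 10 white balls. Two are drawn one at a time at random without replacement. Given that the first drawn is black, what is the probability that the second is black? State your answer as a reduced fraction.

After removing one black, 21 remain: 11 black and 10 white.
So the probability the next is black is 11/21.

11/21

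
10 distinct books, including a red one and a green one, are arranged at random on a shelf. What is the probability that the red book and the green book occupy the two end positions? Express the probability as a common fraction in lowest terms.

1/45

There are 10! = 3628800 arrangements.
Place the red book and the green book at the ends in 2 ways, arrange the remaining 8 in 8! = 40320 ways: 2·40320 = 80640.
Probability = 80640/3628800 = 1/45.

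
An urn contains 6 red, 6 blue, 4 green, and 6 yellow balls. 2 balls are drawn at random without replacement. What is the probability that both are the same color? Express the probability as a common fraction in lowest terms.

There are C(22,2) = 231 ways to draw 2 balls.
All same color: C(6,2) + C(6,2) + C(4,2) + C(6,2) = 15 + 15 + 6 + 15 = 51.
Probability = 51/231 = 17/77.

17/77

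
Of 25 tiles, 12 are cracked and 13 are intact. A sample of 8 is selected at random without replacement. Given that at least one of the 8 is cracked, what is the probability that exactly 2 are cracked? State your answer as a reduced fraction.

13/124

Work in counts. Selections with at least one cracked: C(25,8) − C(13,8) = 1081575 − 1287 = 1080288.
Of those, selections where exactly 2 are cracked: C(12,2)·C(13,6) = 66·1716 = 113256.
Conditional probability = 113256/1080288 = 13/124.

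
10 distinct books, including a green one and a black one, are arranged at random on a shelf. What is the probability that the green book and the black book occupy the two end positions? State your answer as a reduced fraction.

1/45

There are 10! = 3628800 arrangements.
Place the green book and the black book at the ends in 2 ways, arrange the remaining 8 in 8! = 40320 ways: 2·40320 = 80640.
Probability = 80640/3628800 = 1/45.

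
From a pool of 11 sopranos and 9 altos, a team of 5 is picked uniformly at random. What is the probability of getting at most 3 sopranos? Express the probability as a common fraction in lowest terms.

Total selections: C(20,5) = 15504.
Favorable selections (at most 3 sopranos): C(11,0)·C(9,5) + C(11,1)·C(9,4) + C(11,2)·C(9,3) + C(11,3)·C(9,2) = 126 + 1386 + 4620 + 5940 = 12072.
Probability = 12072/15504 = 503/646.

503/646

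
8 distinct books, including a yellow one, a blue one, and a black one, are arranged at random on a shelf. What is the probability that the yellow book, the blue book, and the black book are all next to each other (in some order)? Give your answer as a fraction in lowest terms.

There are 8! = 40320 arrangements.
Treat the three as one block: 6! placements × 3! orders within the block = 720·6 = 4320.
Probability = 4320/40320 = 3/28.

3/28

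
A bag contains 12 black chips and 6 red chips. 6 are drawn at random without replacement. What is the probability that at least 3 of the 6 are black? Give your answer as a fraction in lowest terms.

Total selections: C(18,6) = 18564.
Count the complement (fewer than 3 black): C(12,0)·C(6,6) + C(12,1)·C(6,5) + C(12,2)·C(6,4) = 1 + 72 + 990 = 1063.
Probability = 1 − 1063/18564 = 17501/18564.

17501/18564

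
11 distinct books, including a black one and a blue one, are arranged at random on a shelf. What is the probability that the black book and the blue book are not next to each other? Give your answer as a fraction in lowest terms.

9/11

There are 11! = 39916800 arrangements.
Arrangements with the black book and the blue book adjacent: 2·10! = 7257600.
So not adjacent: 39916800 − 7257600 = 32659200, probability 32659200/39916800 = 9/11.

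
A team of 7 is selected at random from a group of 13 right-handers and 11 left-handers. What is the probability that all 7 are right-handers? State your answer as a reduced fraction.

13/2622

There are C(24,7) = 346104 possible selections.
Selections with all right-handers: C(13,7) = 1716.
Probability = 1716/346104 = 13/2622.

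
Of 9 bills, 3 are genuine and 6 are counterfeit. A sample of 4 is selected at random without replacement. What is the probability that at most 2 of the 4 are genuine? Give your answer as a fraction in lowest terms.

20/21

Total selections: C(9,4) = 126.
The complement is exactly 3 genuine: C(3,3)·C(6,1) = 6.
Probability = 1 − 6/126 = 120/126 = 20/21.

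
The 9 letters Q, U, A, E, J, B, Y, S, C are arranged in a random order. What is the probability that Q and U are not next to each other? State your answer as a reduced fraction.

7/9

There are 9! = 362880 arrangements.
Arrangements with Q and U adjacent: 2·8! = 80640.
So not adjacent: 362880 − 80640 = 282240, probability 282240/362880 = 7/9.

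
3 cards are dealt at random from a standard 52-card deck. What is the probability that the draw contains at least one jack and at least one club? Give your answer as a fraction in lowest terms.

33/260

There are C(52,3) = 22100 possible draws.
By inclusion-exclusion on the complements, draws missing all jacks or all clubs: C(48,3) + C(39,3) − C(36,3) = 17296 + 9139 − 7140 = 19295.
So draws with at least one of each: 22100 − 19295 = 2805, probability 2805/22100 = 33/260.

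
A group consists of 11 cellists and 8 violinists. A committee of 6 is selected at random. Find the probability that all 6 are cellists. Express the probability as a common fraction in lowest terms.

11/646

There are C(19,6) = 27132 possible selections.
Selections with all cellists: C(11,6) = 462.
Probability = 462/27132 = 11/646.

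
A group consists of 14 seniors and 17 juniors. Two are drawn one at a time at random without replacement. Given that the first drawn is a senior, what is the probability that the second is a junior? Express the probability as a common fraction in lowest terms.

17/30

After removing one senior, 30 remain: 13 seniors and 17 juniors.
So the probability the next is a junior is 17/30.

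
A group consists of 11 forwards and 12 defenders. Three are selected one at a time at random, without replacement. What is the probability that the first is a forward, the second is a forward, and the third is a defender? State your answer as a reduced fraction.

Multiply the conditional probabilities at each draw: 11/23 · 10/22 · 12/21 = 1320/10626 = 20/161.

20/161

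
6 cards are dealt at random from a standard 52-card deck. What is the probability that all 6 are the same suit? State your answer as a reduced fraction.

66/195755

There are C(52,6) = 20358520 possible 6-card hands.
Hands of one suit: 4 suits × C(13,6) = 4·1716 = 6864.
Probability = 6864/20358520 = 66/195755.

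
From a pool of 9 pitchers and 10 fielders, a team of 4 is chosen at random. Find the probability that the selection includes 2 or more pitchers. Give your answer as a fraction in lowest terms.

There are C(19,4) = 3876 ways to choose the 4.
Favorable selections (2 or more pitchers): C(9,2)·C(10,2) + C(9,3)·C(10,1) + C(9,4)·C(10,0) = 1620 + 840 + 126 = 2586.
Probability = 2586/3876 = 431/646.

431/646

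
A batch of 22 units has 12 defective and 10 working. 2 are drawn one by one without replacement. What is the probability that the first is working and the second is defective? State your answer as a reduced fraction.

20/77

Multiply the conditional probabilities at each draw: 10/22 · 12/21 = 120/462 = 20/77.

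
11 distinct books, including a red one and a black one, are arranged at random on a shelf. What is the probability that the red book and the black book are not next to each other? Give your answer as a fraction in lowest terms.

9/11

There are 11! = 39916800 arrangements.
Arrangements with the red book and the black book adjacent: 2·10! = 7257600.
So not adjacent: 39916800 − 7257600 = 32659200, probability 32659200/39916800 = 9/11.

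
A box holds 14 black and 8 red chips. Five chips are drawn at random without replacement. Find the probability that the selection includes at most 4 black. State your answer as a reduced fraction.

158/171

Total selections: C(22,5) = 26334.
The complement is exactly 5 black: C(14,5)·C(8,0) = 2002.
Probability = 1 − 2002/26334 = 24332/26334 = 158/171.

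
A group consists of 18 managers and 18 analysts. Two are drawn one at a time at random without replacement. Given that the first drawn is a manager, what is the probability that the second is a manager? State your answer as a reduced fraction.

17/35

After removing one manager, 35 remain: 17 managers and 18 analysts.
So the probability the next is a manager is 17/35.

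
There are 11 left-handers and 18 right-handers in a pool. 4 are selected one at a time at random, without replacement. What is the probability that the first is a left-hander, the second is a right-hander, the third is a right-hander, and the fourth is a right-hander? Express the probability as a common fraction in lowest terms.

Multiply the conditional probabilities at each draw: 11/29 · 18/28 · 17/27 · 16/26 = 53856/570024 = 748/7917.

748/7917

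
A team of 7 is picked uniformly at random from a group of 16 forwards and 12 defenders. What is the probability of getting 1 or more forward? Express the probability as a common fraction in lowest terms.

1494/1495

There are C(28,7) = 1184040 ways to choose the 7.
The complement is all 7 are defenders: C(12,7) = 792.
Probability = 1 − 792/1184040 = 1183248/1184040 = 1494/1495.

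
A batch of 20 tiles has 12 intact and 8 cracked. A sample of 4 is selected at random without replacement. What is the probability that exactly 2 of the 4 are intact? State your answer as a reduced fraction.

Total number of selections: C(20,4) = 4845.
Selections with exactly 2 intact: choose 2 of the 12 intact and 2 of the 8 cracked, C(12,2)·C(8,2) = 66·28 = 1848.
Probability = 1848/4845 = 616/1615.

616/1615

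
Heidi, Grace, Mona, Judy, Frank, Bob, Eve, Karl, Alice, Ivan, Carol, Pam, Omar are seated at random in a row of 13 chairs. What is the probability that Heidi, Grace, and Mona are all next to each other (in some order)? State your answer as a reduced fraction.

There are 13! = 6227020800 arrangements.
Treat the three as one block: 11! placements × 3! orders within the block = 39916800·6 = 239500800.
Probability = 239500800/6227020800 = 1/26.

1/26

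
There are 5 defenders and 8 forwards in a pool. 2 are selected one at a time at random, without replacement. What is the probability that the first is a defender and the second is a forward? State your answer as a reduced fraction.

Multiply the conditional probabilities at each draw: 5/13 · 8/12 = 40/156 = 10/39.

10/39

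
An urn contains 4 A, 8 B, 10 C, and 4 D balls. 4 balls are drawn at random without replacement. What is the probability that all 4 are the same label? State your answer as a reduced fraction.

141/7475

There are C(26,4) = 14950 ways to draw 4 balls.
All same label: C(4,4) + C(8,4) + C(10,4) + C(4,4) = 1 + 70 + 210 + 1 = 282.
Probability = 282/14950 = 141/7475.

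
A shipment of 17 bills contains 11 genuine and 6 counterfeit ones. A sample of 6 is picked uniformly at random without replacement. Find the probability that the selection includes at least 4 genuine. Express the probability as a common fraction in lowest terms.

1023/1547

There are C(17,6) = 12376 ways to choose the 6.
Favorable selections (at least 4 genuine): C(11,4)·C(6,2) + C(11,5)·C(6,1) + C(11,6)·C(6,0) = 4950 + 2772 + 462 = 8184.
Probability = 8184/12376 = 1023/1547.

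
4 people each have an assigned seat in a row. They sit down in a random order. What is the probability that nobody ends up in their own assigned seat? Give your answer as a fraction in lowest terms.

3/8

There are 4! = 24 seatings.
By inclusion-exclusion, seatings with no fixed points: C(4,0)·4! − C(4,1)·3! + C(4,2)·2! − C(4,3)·1! + C(4,4)·0! = 9.
Probability = 9/24 = 3/8.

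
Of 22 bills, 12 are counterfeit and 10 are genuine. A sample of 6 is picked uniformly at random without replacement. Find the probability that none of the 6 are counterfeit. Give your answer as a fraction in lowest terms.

There are C(22,6) = 74613 possible selections.
Selections with no counterfeit (all genuine): C(10,6) = 210.
Probability = 210/74613 = 10/3553.

10/3553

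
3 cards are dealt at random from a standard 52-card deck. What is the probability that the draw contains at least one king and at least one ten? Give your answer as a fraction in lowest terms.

There are C(52,3) = 22100 possible draws.
By inclusion-exclusion on the complements, draws missing all kings or all tens: C(48,3) + C(48,3) − C(44,3) = 17296 + 17296 − 13244 = 21348.
So draws with at least one of each: 22100 − 21348 = 752, probability 752/22100 = 188/5525.

188/5525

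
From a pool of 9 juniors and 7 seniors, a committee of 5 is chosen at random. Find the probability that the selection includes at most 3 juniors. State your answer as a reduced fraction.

There are C(16,5) = 4368 ways to choose the 5.
Count the complement (more than 3 juniors): C(9,4)·C(7,1) + C(9,5)·C(7,0) = 882 + 126 = 1008.
Probability = 1 − 1008/4368 = 3360/4368 = 10/13.

10/13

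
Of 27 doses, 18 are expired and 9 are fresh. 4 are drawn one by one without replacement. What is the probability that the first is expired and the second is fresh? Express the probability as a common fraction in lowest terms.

3/13

Multiply the conditional probabilities at each draw: 18/27 · 9/26 = 162/702 = 3/13.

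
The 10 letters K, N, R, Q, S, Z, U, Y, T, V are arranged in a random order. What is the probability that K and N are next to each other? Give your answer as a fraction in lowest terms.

There are 10! = 3628800 arrangements.
Treat K and N as a block: 9! arrangements of the blocks × 2 orders within the block = 2·362880 = 725760.
Probability = 725760/3628800 = 1/5.

1/5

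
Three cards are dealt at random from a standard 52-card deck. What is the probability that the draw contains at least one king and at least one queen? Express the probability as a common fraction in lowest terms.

188/5525

There are C(52,3) = 22100 possible draws.
By inclusion-exclusion on the complements, draws missing all kings or all queens: C(48,3) + C(48,3) − C(44,3) = 17296 + 17296 − 13244 = 21348.
So draws with at least one of each: 22100 − 21348 = 752, probability 752/22100 = 188/5525.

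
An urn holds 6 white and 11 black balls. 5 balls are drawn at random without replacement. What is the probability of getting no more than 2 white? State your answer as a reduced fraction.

There are C(17,5) = 6188 ways to choose the 5.
Favorable selections (no more than 2 white): C(6,0)·C(11,5) + C(6,1)·C(11,4) + C(6,2)·C(11,3) = 462 + 1980 + 2475 = 4917.
Probability = 4917/6188.

4917/6188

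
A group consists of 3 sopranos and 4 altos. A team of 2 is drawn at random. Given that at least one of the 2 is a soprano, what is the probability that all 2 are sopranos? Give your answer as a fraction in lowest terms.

1/5

Work in counts. Selections with at least one soprano: C(7,2) − C(4,2) = 21 − 6 = 15.
Of those, selections where all 2 are sopranos: C(3,2) = 3.
Conditional probability = 3/15 = 1/5.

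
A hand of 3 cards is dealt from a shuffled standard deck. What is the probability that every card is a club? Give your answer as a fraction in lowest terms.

There are C(52,3) = 22100 possible 3-card hands.
Hands that are all clubs: C(13,3) = 286.
Probability = 286/22100 = 11/850.

11/850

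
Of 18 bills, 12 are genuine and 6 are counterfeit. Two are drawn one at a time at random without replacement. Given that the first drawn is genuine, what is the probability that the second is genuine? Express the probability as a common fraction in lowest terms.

11/17

After removing one genuine, 17 remain: 11 genuine and 6 counterfeit.
So the probability the next is genuine is 11/17.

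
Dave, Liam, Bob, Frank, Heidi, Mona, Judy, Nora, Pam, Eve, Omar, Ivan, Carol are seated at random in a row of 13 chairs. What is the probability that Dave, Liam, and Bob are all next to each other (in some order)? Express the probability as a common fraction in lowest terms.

1/26

There are 13! = 6227020800 arrangements.
Treat the three as one block: 11! placements × 3! orders within the block = 39916800·6 = 239500800.
Probability = 239500800/6227020800 = 1/26.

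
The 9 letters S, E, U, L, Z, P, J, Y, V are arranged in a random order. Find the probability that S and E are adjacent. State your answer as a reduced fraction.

2/9

There are 9! = 362880 arrangements.
Treat S and E as a block: 8! arrangements of the blocks × 2 orders within the block = 2·40320 = 80640.
Probability = 80640/362880 = 2/9.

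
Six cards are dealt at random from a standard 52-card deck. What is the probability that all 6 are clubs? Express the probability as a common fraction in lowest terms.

33/391510

There are C(52,6) = 20358520 possible 6-card hands.
Hands that are all clubs: C(13,6) = 1716.
Probability = 1716/20358520 = 33/391510.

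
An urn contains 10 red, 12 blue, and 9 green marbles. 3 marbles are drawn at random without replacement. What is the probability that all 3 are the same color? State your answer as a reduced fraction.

424/4495

There are C(31,3) = 4495 ways to draw 3 marbles.
All same color: C(10,3) + C(12,3) + C(9,3) = 120 + 220 + 84 = 424.
Probability = 424/4495.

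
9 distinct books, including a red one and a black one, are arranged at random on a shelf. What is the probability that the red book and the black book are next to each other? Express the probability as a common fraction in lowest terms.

There are 9! = 362880 arrangements.
Treat the red book and the black book as a block: 8! arrangements of the blocks × 2 orders within the block = 2·40320 = 80640.
Probability = 80640/362880 = 2/9.

2/9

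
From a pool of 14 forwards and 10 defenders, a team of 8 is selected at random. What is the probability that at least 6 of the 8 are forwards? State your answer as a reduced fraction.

1742/7429

There are C(24,8) = 735471 ways to choose the 8.
Favorable selections (at least 6 forwards): C(14,6)·C(10,2) + C(14,7)·C(10,1) + C(14,8)·C(10,0) = 135135 + 34320 + 3003 = 172458.
Probability = 172458/735471 = 1742/7429.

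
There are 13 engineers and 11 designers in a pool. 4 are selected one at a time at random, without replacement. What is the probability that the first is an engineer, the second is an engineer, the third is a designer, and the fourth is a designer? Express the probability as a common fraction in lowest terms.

65/966

Multiply the conditional probabilities at each draw: 13/24 · 12/23 · 11/22 · 10/21 = 17160/255024 = 65/966.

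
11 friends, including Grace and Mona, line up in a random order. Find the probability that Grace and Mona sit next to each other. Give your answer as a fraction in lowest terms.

2/11

There are 11! = 39916800 arrangements.
Treat Grace and Mona as a block: 10! arrangements of the blocks × 2 orders within the block = 2·3628800 = 7257600.
Probability = 7257600/39916800 = 2/11.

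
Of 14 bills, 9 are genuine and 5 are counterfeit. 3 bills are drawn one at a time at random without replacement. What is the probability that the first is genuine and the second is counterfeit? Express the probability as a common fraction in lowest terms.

45/182

Multiply the conditional probabilities at each draw: 9/14 · 5/13 = 45/182.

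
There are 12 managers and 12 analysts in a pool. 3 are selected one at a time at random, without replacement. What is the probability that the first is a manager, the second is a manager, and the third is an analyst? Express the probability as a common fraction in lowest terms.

3/23

Multiply the conditional probabilities at each draw: 12/24 · 11/23 · 12/22 = 1584/12144 = 3/23.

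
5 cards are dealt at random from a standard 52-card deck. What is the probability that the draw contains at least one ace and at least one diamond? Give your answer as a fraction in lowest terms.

There are C(52,5) = 2598960 possible draws.
By inclusion-exclusion on the complements, draws missing all aces or all diamonds: C(48,5) + C(39,5) − C(36,5) = 1712304 + 575757 − 376992 = 1911069.
So draws with at least one of each: 2598960 − 1911069 = 687891, probability 687891/2598960 = 229297/866320.

229297/866320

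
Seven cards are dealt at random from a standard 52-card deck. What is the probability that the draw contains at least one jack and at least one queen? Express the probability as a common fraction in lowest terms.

There are C(52,7) = 133784560 possible draws.
By inclusion-exclusion on the complements, draws missing all jacks or all queens: C(48,7) + C(48,7) − C(44,7) = 73629072 + 73629072 − 38320568 = 108937576.
So draws with at least one of each: 133784560 − 108937576 = 24846984, probability 24846984/133784560 = 3105873/16723070.

3105873/16723070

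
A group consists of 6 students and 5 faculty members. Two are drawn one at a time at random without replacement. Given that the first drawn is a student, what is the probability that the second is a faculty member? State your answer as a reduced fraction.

1/2

After removing one student, 10 remain: 5 students and 5 faculty members.
So the probability the next is a faculty member is 5/10 = 1/2.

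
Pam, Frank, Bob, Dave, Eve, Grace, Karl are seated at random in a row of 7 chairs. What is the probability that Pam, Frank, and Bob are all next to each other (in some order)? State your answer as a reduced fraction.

There are 7! = 5040 arrangements.
Treat the three as one block: 5! placements × 3! orders within the block = 120·6 = 720.
Probability = 720/5040 = 1/7.

1/7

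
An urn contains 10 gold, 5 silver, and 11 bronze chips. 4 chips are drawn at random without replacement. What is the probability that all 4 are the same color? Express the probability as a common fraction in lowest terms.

109/2990

There are C(26,4) = 14950 ways to draw 4 chips.
All same color: C(10,4) + C(5,4) + C(11,4) = 210 + 5 + 330 = 545.
Probability = 545/14950 = 109/2990.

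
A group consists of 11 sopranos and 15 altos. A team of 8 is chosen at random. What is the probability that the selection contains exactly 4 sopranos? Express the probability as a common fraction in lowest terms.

Total number of selections: C(26,8) = 1562275.
Selections with exactly 4 sopranos: choose 4 of the 11 sopranos and 4 of the 15 altos, C(11,4)·C(15,4) = 330·1365 = 450450.
Probability = 450450/1562275 = 126/437.

126/437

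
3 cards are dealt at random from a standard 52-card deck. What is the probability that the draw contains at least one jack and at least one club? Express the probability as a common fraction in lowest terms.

33/260

There are C(52,3) = 22100 possible draws.
By inclusion-exclusion on the complements, draws missing all jacks or all clubs: C(48,3) + C(39,3) − C(36,3) = 17296 + 9139 − 7140 = 19295.
So draws with at least one of each: 22100 − 19295 = 2805, probability 2805/22100 = 33/260.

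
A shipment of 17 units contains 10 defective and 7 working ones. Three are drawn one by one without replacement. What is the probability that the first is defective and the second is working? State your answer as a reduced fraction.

35/136

Multiply the conditional probabilities at each draw: 10/17 · 7/16 = 70/272 = 35/136.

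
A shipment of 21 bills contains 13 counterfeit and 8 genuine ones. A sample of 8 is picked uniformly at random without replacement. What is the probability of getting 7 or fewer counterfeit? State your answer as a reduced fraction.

22467/22610

There are C(21,8) = 203490 ways to choose the 8.
Favorable selections (7 or fewer counterfeit): C(13,0)·C(8,8) + C(13,1)·C(8,7) + C(13,2)·C(8,6) + C(13,3)·C(8,5) + C(13,4)·C(8,4) + C(13,5)·C(8,3) + C(13,6)·C(8,2) + C(13,7)·C(8,1) = 1 + 104 + 2184 + 16016 + 50050 + 72072 + 48048 + 13728 = 202203.
Probability = 202203/203490 = 22467/22610.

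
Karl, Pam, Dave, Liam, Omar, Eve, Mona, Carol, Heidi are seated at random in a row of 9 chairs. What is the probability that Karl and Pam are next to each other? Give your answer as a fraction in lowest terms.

There are 9! = 362880 arrangements.
Treat Karl and Pam as a block: 8! arrangements of the blocks × 2 orders within the block = 2·40320 = 80640.
Probability = 80640/362880 = 2/9.

2/9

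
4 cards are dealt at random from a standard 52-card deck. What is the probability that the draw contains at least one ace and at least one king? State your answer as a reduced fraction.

There are C(52,4) = 270725 possible draws.
By inclusion-exclusion on the complements, draws missing all aces or all kings: C(48,4) + C(48,4) − C(44,4) = 194580 + 194580 − 135751 = 253409.
So draws with at least one of each: 270725 − 253409 = 17316, probability 17316/270725 = 1332/20825.

1332/20825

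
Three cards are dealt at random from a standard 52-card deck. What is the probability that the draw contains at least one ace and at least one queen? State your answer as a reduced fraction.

188/5525

There are C(52,3) = 22100 possible draws.
By inclusion-exclusion on the complements, draws missing all aces or all queens: C(48,3) + C(48,3) − C(44,3) = 17296 + 17296 − 13244 = 21348.
So draws with at least one of each: 22100 − 21348 = 752, probability 752/22100 = 188/5525.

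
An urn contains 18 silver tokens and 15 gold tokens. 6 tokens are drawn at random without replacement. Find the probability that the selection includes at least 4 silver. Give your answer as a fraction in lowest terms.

There are C(33,6) = 1107568 ways to choose the 6.
Favorable selections (at least 4 silver): C(18,4)·C(15,2) + C(18,5)·C(15,1) + C(18,6)·C(15,0) = 321300 + 128520 + 18564 = 468384.
Probability = 468384/1107568 = 4182/9889.

4182/9889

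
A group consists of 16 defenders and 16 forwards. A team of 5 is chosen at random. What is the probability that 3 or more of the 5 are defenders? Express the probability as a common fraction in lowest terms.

There are C(32,5) = 201376 ways to choose the 5.
Favorable selections (3 or more defenders): C(16,3)·C(16,2) + C(16,4)·C(16,1) + C(16,5)·C(16,0) = 67200 + 29120 + 4368 = 100688.
Probability = 100688/201376 = 1/2.

1/2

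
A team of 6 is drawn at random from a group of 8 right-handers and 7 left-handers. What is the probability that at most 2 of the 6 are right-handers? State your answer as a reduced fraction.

There are C(15,6) = 5005 ways to choose the 6.
Favorable selections (at most 2 right-handers): C(8,0)·C(7,6) + C(8,1)·C(7,5) + C(8,2)·C(7,4) = 7 + 168 + 980 = 1155.
Probability = 1155/5005 = 3/13.

3/13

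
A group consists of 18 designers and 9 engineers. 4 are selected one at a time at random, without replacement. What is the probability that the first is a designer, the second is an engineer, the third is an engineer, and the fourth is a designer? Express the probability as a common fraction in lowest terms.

17/325

Multiply the conditional probabilities at each draw: 18/27 · 9/26 · 8/25 · 17/24 = 22032/421200 = 17/325.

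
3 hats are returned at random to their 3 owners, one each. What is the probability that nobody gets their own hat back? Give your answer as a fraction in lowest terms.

1/3

There are 3! = 6 assignments.
By inclusion-exclusion, assignments with no fixed points: C(3,0)·3! − C(3,1)·2! + C(3,2)·1! − C(3,3)·0! = 2.
Probability = 2/6 = 1/3.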